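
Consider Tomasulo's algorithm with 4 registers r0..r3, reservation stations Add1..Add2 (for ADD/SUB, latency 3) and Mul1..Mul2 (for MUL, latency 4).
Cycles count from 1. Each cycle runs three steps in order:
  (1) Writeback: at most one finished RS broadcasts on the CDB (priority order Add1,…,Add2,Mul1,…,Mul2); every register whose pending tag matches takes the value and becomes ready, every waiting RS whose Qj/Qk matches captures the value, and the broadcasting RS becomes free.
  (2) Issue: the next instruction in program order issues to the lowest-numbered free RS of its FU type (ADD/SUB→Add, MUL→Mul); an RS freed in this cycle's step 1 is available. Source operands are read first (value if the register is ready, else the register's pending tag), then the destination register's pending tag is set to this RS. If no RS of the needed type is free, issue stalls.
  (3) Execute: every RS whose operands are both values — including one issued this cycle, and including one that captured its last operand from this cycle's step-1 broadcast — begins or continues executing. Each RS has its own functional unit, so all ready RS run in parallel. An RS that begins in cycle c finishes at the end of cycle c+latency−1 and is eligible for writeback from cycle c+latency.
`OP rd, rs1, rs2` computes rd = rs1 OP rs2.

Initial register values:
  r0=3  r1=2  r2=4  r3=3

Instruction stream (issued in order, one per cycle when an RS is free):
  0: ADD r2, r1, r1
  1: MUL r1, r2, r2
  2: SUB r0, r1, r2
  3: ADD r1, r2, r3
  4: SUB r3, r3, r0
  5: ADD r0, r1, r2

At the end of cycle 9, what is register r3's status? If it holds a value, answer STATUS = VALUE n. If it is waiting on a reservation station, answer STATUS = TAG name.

  c1: issue ADD r2<-Add1  regs: r0:3,r1:2,r2:Add1,r3:3
  c2: issue MUL r1<-Mul1  regs: r0:3,r1:Mul1,r2:Add1,r3:3
  c3: issue SUB r0<-Add2  regs: r0:Add2,r1:Mul1,r2:Add1,r3:3
  c4: CDB Add1=4; issue ADD r1<-Add1  regs: r0:Add2,r1:Add1,r2:4,r3:3
  c5: stall  regs: r0:Add2,r1:Add1,r2:4,r3:3
  c6: stall  regs: r0:Add2,r1:Add1,r2:4,r3:3
  c7: CDB Add1=7; issue SUB r3<-Add1  regs: r0:Add2,r1:7,r2:4,r3:Add1
  c8: CDB Mul1=16; stall  regs: r0:Add2,r1:7,r2:4,r3:Add1
  c9: stall  regs: r0:Add2,r1:7,r2:4,r3:Add1

STATUS = TAG Add1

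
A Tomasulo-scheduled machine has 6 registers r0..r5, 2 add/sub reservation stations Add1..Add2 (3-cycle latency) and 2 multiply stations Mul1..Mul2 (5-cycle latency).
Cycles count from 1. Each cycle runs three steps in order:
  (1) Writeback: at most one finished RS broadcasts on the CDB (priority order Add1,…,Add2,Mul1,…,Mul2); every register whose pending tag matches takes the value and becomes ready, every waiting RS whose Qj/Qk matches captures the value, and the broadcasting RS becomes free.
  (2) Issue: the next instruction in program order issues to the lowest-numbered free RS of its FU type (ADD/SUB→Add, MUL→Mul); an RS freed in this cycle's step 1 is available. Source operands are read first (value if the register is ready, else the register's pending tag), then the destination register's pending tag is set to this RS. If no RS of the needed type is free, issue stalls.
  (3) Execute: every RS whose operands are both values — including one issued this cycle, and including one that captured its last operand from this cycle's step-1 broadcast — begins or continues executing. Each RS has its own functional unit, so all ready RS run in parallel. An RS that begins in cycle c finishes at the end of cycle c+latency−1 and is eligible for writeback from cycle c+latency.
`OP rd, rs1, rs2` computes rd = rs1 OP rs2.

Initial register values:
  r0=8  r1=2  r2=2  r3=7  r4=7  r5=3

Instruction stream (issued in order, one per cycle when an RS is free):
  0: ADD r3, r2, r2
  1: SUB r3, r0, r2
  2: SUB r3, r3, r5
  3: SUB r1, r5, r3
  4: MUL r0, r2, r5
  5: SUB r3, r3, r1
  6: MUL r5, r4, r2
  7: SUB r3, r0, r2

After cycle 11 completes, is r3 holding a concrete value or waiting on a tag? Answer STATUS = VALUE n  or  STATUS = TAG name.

STATUS = TAG Add2

cycle 1: issue ADD r3<-Add1 // r0:8,r1:2,r2:2,r3:Add1,r4:7,r5:3
cycle 2: issue SUB r3<-Add2 // r0:8,r1:2,r2:2,r3:Add2,r4:7,r5:3
cycle 3: stall // r0:8,r1:2,r2:2,r3:Add2,r4:7,r5:3
cycle 4: CDB Add1=4; issue SUB r3<-Add1 // r0:8,r1:2,r2:2,r3:Add1,r4:7,r5:3
cycle 5: CDB Add2=6; issue SUB r1<-Add2 // r0:8,r1:Add2,r2:2,r3:Add1,r4:7,r5:3
cycle 6: issue MUL r0<-Mul1 // r0:Mul1,r1:Add2,r2:2,r3:Add1,r4:7,r5:3
cycle 7: stall // r0:Mul1,r1:Add2,r2:2,r3:Add1,r4:7,r5:3
cycle 8: CDB Add1=3; issue SUB r3<-Add1 // r0:Mul1,r1:Add2,r2:2,r3:Add1,r4:7,r5:3
cycle 9: issue MUL r5<-Mul2 // r0:Mul1,r1:Add2,r2:2,r3:Add1,r4:7,r5:Mul2
cycle 10: stall // r0:Mul1,r1:Add2,r2:2,r3:Add1,r4:7,r5:Mul2
cycle 11: CDB Add2=0; issue SUB r3<-Add2 // r0:Mul1,r1:0,r2:2,r3:Add2,r4:7,r5:Mul2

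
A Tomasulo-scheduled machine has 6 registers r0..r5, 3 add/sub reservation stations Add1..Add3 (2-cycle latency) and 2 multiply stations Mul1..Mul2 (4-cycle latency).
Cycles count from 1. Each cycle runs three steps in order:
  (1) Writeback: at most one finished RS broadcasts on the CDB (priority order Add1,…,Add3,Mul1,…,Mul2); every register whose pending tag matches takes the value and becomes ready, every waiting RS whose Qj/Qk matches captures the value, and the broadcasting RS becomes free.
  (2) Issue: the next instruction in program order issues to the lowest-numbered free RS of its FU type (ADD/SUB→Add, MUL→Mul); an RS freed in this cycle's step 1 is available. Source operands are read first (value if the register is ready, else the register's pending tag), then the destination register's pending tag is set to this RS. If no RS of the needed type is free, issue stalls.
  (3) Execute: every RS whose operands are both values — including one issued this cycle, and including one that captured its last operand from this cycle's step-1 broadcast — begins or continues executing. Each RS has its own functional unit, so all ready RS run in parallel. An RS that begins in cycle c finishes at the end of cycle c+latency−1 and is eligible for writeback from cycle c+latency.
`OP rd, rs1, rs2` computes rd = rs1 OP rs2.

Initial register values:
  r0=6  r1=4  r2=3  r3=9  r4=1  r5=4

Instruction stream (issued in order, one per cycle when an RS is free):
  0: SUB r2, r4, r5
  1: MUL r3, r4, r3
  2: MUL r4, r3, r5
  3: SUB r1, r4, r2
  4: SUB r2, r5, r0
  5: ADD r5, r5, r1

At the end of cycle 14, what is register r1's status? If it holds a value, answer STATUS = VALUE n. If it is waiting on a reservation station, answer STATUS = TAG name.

STATUS = VALUE 39

c1: issue SUB r2<-Add1 | r0:6,r1:4,r2:Add1,r3:9,r4:1,r5:4
c2: issue MUL r3<-Mul1 | r0:6,r1:4,r2:Add1,r3:Mul1,r4:1,r5:4
c3: CDB Add1=-3; issue MUL r4<-Mul2 | r0:6,r1:4,r2:-3,r3:Mul1,r4:Mul2,r5:4
c4: issue SUB r1<-Add1 | r0:6,r1:Add1,r2:-3,r3:Mul1,r4:Mul2,r5:4
c5: issue SUB r2<-Add2 | r0:6,r1:Add1,r2:Add2,r3:Mul1,r4:Mul2,r5:4
c6: CDB Mul1=9; issue ADD r5<-Add3 | r0:6,r1:Add1,r2:Add2,r3:9,r4:Mul2,r5:Add3
c7: CDB Add2=-2 | r0:6,r1:Add1,r2:-2,r3:9,r4:Mul2,r5:Add3
c8: - | r0:6,r1:Add1,r2:-2,r3:9,r4:Mul2,r5:Add3
c9: - | r0:6,r1:Add1,r2:-2,r3:9,r4:Mul2,r5:Add3
c10: CDB Mul2=36 | r0:6,r1:Add1,r2:-2,r3:9,r4:36,r5:Add3
c11: - | r0:6,r1:Add1,r2:-2,r3:9,r4:36,r5:Add3
c12: CDB Add1=39 | r0:6,r1:39,r2:-2,r3:9,r4:36,r5:Add3
c13: - | r0:6,r1:39,r2:-2,r3:9,r4:36,r5:Add3
c14: CDB Add3=43 | r0:6,r1:39,r2:-2,r3:9,r4:36,r5:43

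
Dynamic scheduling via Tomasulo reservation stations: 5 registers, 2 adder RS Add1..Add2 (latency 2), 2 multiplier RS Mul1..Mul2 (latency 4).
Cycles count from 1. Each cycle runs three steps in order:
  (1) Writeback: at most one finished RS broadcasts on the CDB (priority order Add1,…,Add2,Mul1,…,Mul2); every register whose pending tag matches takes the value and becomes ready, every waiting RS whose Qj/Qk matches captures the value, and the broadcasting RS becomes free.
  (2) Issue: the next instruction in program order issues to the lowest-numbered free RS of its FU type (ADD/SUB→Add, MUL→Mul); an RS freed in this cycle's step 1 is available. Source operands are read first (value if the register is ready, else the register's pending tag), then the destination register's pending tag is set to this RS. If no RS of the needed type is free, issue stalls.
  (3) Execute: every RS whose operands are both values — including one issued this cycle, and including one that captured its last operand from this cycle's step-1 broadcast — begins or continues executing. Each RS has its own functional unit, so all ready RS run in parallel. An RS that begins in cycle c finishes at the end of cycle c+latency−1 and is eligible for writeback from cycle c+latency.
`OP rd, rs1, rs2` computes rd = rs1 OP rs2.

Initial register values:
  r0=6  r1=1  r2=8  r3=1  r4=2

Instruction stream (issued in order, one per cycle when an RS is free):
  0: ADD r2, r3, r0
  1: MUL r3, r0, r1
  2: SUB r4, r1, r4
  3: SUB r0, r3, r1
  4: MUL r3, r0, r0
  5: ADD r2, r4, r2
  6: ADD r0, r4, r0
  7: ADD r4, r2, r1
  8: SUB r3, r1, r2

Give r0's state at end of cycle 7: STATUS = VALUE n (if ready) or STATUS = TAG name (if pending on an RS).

  c1: issue ADD r2<-Add1  regs: r0:6,r1:1,r2:Add1,r3:1,r4:2
  c2: issue MUL r3<-Mul1  regs: r0:6,r1:1,r2:Add1,r3:Mul1,r4:2
  c3: CDB Add1=7; issue SUB r4<-Add1  regs: r0:6,r1:1,r2:7,r3:Mul1,r4:Add1
  c4: issue SUB r0<-Add2  regs: r0:Add2,r1:1,r2:7,r3:Mul1,r4:Add1
  c5: CDB Add1=-1; issue MUL r3<-Mul2  regs: r0:Add2,r1:1,r2:7,r3:Mul2,r4:-1
  c6: CDB Mul1=6; issue ADD r2<-Add1  regs: r0:Add2,r1:1,r2:Add1,r3:Mul2,r4:-1
  c7: stall  regs: r0:Add2,r1:1,r2:Add1,r3:Mul2,r4:-1

STATUS = TAG Add2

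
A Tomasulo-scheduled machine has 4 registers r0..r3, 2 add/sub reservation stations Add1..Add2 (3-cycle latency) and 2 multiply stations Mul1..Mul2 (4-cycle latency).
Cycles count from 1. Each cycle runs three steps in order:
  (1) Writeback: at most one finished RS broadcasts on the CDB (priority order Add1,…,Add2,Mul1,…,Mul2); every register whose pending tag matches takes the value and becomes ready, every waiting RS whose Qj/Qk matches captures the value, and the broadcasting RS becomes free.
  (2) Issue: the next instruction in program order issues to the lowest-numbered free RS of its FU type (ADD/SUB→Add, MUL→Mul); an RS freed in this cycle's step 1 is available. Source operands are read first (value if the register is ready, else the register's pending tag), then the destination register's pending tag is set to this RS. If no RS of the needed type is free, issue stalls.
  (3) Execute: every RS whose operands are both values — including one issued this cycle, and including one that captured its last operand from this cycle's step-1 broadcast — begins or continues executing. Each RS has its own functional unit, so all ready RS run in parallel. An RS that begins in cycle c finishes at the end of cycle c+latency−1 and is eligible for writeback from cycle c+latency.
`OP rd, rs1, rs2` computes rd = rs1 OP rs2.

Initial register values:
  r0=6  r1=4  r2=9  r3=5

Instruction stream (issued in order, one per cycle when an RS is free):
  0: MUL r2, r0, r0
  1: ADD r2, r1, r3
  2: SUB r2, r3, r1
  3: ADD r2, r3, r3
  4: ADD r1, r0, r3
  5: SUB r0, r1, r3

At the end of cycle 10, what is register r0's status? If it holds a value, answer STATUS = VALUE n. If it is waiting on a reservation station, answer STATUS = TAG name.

c1: issue MUL r2<-Mul1 | r0:6,r1:4,r2:Mul1,r3:5
c2: issue ADD r2<-Add1 | r0:6,r1:4,r2:Add1,r3:5
c3: issue SUB r2<-Add2 | r0:6,r1:4,r2:Add2,r3:5
c4: stall | r0:6,r1:4,r2:Add2,r3:5
c5: CDB Add1=9; issue ADD r2<-Add1 | r0:6,r1:4,r2:Add1,r3:5
c6: CDB Add2=1; issue ADD r1<-Add2 | r0:6,r1:Add2,r2:Add1,r3:5
c7: CDB Mul1=36; stall | r0:6,r1:Add2,r2:Add1,r3:5
c8: CDB Add1=10; issue SUB r0<-Add1 | r0:Add1,r1:Add2,r2:10,r3:5
c9: CDB Add2=11 | r0:Add1,r1:11,r2:10,r3:5
c10: - | r0:Add1,r1:11,r2:10,r3:5

STATUS = TAG Add1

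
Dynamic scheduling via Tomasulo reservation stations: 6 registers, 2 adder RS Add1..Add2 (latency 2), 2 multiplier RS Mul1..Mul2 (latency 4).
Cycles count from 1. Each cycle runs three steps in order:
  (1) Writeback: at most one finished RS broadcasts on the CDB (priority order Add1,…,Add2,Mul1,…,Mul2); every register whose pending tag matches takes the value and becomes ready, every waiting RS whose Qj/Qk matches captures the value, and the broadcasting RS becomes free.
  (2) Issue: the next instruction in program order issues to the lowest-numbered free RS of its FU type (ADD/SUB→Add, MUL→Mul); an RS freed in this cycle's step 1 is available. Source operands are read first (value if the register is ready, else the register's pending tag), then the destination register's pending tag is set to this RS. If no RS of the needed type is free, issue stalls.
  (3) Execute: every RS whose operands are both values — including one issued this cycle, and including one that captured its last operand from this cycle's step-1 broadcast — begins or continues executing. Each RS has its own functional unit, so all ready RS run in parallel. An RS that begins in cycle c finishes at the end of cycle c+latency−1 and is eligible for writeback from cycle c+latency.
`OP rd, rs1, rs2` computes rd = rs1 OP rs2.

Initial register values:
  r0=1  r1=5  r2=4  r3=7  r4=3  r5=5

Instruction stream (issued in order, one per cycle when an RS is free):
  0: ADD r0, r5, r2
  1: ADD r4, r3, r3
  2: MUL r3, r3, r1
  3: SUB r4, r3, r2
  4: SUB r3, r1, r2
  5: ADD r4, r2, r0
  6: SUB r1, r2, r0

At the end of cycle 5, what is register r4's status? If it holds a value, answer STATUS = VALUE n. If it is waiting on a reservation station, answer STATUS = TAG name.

c1: issue ADD r0<-Add1 | r0:Add1,r1:5,r2:4,r3:7,r4:3,r5:5
c2: issue ADD r4<-Add2 | r0:Add1,r1:5,r2:4,r3:7,r4:Add2,r5:5
c3: CDB Add1=9; issue MUL r3<-Mul1 | r0:9,r1:5,r2:4,r3:Mul1,r4:Add2,r5:5
c4: CDB Add2=14; issue SUB r4<-Add1 | r0:9,r1:5,r2:4,r3:Mul1,r4:Add1,r5:5
c5: issue SUB r3<-Add2 | r0:9,r1:5,r2:4,r3:Add2,r4:Add1,r5:5

STATUS = TAG Add1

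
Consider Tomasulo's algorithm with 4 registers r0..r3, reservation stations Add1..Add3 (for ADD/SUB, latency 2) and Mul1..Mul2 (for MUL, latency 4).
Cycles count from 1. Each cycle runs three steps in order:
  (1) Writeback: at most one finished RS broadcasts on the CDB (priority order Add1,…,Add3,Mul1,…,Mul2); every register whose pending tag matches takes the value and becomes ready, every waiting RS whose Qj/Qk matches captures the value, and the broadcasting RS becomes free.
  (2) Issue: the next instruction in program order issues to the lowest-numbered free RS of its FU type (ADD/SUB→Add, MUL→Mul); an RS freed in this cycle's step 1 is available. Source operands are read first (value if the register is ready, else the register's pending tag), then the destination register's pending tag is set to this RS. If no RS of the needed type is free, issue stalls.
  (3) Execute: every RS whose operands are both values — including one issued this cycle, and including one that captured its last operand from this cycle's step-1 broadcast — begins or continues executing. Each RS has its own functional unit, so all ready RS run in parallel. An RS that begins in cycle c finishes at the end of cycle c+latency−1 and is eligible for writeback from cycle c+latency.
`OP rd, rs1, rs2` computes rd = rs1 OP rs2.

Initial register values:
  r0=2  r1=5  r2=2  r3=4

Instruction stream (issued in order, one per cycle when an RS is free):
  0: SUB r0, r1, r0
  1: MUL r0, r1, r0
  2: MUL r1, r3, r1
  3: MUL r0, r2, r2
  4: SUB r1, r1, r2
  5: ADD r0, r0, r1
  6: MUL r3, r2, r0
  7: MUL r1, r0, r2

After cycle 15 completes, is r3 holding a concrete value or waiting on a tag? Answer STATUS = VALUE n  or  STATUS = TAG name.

c1: issue SUB r0<-Add1 | r0:Add1,r1:5,r2:2,r3:4
c2: issue MUL r0<-Mul1 | r0:Mul1,r1:5,r2:2,r3:4
c3: CDB Add1=3; issue MUL r1<-Mul2 | r0:Mul1,r1:Mul2,r2:2,r3:4
c4: stall | r0:Mul1,r1:Mul2,r2:2,r3:4
c5: stall | r0:Mul1,r1:Mul2,r2:2,r3:4
c6: stall | r0:Mul1,r1:Mul2,r2:2,r3:4
c7: CDB Mul1=15; issue MUL r0<-Mul1 | r0:Mul1,r1:Mul2,r2:2,r3:4
c8: CDB Mul2=20; issue SUB r1<-Add1 | r0:Mul1,r1:Add1,r2:2,r3:4
c9: issue ADD r0<-Add2 | r0:Add2,r1:Add1,r2:2,r3:4
c10: CDB Add1=18; issue MUL r3<-Mul2 | r0:Add2,r1:18,r2:2,r3:Mul2
c11: CDB Mul1=4; issue MUL r1<-Mul1 | r0:Add2,r1:Mul1,r2:2,r3:Mul2
c12: - | r0:Add2,r1:Mul1,r2:2,r3:Mul2
c13: CDB Add2=22 | r0:22,r1:Mul1,r2:2,r3:Mul2
c14: - | r0:22,r1:Mul1,r2:2,r3:Mul2
c15: - | r0:22,r1:Mul1,r2:2,r3:Mul2

STATUS = TAG Mul2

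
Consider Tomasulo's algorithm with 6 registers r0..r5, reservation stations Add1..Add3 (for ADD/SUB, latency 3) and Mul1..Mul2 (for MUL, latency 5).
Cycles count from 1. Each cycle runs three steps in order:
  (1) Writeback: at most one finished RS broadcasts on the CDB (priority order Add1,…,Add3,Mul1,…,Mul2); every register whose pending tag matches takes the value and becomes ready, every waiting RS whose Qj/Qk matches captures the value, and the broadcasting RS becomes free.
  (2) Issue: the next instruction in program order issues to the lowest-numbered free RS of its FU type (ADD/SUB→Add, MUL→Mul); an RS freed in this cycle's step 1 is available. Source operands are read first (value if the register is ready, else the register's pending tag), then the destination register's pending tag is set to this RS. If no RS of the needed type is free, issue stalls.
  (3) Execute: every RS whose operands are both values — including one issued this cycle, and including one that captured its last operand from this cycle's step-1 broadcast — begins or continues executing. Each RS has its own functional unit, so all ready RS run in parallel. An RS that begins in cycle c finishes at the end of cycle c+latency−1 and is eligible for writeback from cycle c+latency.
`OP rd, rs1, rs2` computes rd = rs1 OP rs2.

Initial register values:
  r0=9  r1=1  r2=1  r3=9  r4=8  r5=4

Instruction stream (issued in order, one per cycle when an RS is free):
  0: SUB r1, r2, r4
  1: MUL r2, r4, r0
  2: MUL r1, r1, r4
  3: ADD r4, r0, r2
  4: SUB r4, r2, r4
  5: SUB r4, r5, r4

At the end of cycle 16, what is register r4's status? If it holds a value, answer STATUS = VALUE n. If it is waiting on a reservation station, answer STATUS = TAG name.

STATUS = VALUE 13

c1: issue SUB r1<-Add1 | r0:9,r1:Add1,r2:1,r3:9,r4:8,r5:4
c2: issue MUL r2<-Mul1 | r0:9,r1:Add1,r2:Mul1,r3:9,r4:8,r5:4
c3: issue MUL r1<-Mul2 | r0:9,r1:Mul2,r2:Mul1,r3:9,r4:8,r5:4
c4: CDB Add1=-7; issue ADD r4<-Add1 | r0:9,r1:Mul2,r2:Mul1,r3:9,r4:Add1,r5:4
c5: issue SUB r4<-Add2 | r0:9,r1:Mul2,r2:Mul1,r3:9,r4:Add2,r5:4
c6: issue SUB r4<-Add3 | r0:9,r1:Mul2,r2:Mul1,r3:9,r4:Add3,r5:4
c7: CDB Mul1=72 | r0:9,r1:Mul2,r2:72,r3:9,r4:Add3,r5:4
c8: - | r0:9,r1:Mul2,r2:72,r3:9,r4:Add3,r5:4
c9: CDB Mul2=-56 | r0:9,r1:-56,r2:72,r3:9,r4:Add3,r5:4
c10: CDB Add1=81 | r0:9,r1:-56,r2:72,r3:9,r4:Add3,r5:4
c11: - | r0:9,r1:-56,r2:72,r3:9,r4:Add3,r5:4
c12: - | r0:9,r1:-56,r2:72,r3:9,r4:Add3,r5:4
c13: CDB Add2=-9 | r0:9,r1:-56,r2:72,r3:9,r4:Add3,r5:4
c14: - | r0:9,r1:-56,r2:72,r3:9,r4:Add3,r5:4
c15: - | r0:9,r1:-56,r2:72,r3:9,r4:Add3,r5:4
c16: CDB Add3=13 | r0:9,r1:-56,r2:72,r3:9,r4:13,r5:4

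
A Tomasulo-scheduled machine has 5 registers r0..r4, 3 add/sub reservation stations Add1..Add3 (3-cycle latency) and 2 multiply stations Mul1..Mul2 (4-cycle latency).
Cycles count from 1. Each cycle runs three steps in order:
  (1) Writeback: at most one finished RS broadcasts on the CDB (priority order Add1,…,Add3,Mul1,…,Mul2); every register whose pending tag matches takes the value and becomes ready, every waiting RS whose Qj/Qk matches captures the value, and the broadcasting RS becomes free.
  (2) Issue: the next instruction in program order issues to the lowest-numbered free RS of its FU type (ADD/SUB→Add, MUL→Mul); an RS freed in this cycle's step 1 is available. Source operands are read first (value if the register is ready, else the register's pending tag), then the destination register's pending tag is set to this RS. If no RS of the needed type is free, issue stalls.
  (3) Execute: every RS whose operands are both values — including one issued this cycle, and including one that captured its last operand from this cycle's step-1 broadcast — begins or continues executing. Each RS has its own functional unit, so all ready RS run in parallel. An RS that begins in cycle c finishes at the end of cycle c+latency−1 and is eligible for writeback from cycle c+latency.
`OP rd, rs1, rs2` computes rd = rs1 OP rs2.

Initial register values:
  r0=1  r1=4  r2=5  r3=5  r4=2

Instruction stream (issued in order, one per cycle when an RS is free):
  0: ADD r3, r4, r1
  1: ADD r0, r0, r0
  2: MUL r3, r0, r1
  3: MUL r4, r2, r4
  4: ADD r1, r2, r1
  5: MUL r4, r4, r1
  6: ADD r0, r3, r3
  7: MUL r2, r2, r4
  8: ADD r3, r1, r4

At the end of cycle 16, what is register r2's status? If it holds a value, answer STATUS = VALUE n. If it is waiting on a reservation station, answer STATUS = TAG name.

STATUS = TAG Mul2

c1: issue ADD r3<-Add1 | r0:1,r1:4,r2:5,r3:Add1,r4:2
c2: issue ADD r0<-Add2 | r0:Add2,r1:4,r2:5,r3:Add1,r4:2
c3: issue MUL r3<-Mul1 | r0:Add2,r1:4,r2:5,r3:Mul1,r4:2
c4: CDB Add1=6; issue MUL r4<-Mul2 | r0:Add2,r1:4,r2:5,r3:Mul1,r4:Mul2
c5: CDB Add2=2; issue ADD r1<-Add1 | r0:2,r1:Add1,r2:5,r3:Mul1,r4:Mul2
c6: stall | r0:2,r1:Add1,r2:5,r3:Mul1,r4:Mul2
c7: stall | r0:2,r1:Add1,r2:5,r3:Mul1,r4:Mul2
c8: CDB Add1=9; stall | r0:2,r1:9,r2:5,r3:Mul1,r4:Mul2
c9: CDB Mul1=8; issue MUL r4<-Mul1 | r0:2,r1:9,r2:5,r3:8,r4:Mul1
c10: CDB Mul2=10; issue ADD r0<-Add1 | r0:Add1,r1:9,r2:5,r3:8,r4:Mul1
c11: issue MUL r2<-Mul2 | r0:Add1,r1:9,r2:Mul2,r3:8,r4:Mul1
c12: issue ADD r3<-Add2 | r0:Add1,r1:9,r2:Mul2,r3:Add2,r4:Mul1
c13: CDB Add1=16 | r0:16,r1:9,r2:Mul2,r3:Add2,r4:Mul1
c14: CDB Mul1=90 | r0:16,r1:9,r2:Mul2,r3:Add2,r4:90
c15: - | r0:16,r1:9,r2:Mul2,r3:Add2,r4:90
c16: - | r0:16,r1:9,r2:Mul2,r3:Add2,r4:90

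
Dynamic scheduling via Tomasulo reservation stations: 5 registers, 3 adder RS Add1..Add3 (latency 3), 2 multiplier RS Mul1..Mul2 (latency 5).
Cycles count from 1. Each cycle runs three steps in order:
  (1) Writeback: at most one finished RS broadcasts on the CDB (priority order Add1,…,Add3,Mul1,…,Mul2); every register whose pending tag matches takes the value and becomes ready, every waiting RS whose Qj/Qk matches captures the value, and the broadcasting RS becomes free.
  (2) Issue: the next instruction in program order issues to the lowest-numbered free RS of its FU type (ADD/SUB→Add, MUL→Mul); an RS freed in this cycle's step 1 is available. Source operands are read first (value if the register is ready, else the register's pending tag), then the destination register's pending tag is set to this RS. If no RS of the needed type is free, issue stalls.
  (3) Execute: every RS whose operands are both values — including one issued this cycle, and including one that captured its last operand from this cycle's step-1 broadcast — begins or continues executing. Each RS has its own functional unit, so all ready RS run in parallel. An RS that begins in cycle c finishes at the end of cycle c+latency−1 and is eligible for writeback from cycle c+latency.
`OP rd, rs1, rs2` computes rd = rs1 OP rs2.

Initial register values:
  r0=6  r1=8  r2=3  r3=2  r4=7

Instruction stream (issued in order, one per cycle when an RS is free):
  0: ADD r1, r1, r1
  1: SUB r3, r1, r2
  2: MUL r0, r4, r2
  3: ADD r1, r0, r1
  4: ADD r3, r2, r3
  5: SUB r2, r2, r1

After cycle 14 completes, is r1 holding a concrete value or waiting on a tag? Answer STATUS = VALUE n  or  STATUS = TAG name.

STATUS = VALUE 37

c1: issue ADD r1<-Add1 | r0:6,r1:Add1,r2:3,r3:2,r4:7
c2: issue SUB r3<-Add2 | r0:6,r1:Add1,r2:3,r3:Add2,r4:7
c3: issue MUL r0<-Mul1 | r0:Mul1,r1:Add1,r2:3,r3:Add2,r4:7
c4: CDB Add1=16; issue ADD r1<-Add1 | r0:Mul1,r1:Add1,r2:3,r3:Add2,r4:7
c5: issue ADD r3<-Add3 | r0:Mul1,r1:Add1,r2:3,r3:Add3,r4:7
c6: stall | r0:Mul1,r1:Add1,r2:3,r3:Add3,r4:7
c7: CDB Add2=13; issue SUB r2<-Add2 | r0:Mul1,r1:Add1,r2:Add2,r3:Add3,r4:7
c8: CDB Mul1=21 | r0:21,r1:Add1,r2:Add2,r3:Add3,r4:7
c9: - | r0:21,r1:Add1,r2:Add2,r3:Add3,r4:7
c10: CDB Add3=16 | r0:21,r1:Add1,r2:Add2,r3:16,r4:7
c11: CDB Add1=37 | r0:21,r1:37,r2:Add2,r3:16,r4:7
c12: - | r0:21,r1:37,r2:Add2,r3:16,r4:7
c13: - | r0:21,r1:37,r2:Add2,r3:16,r4:7
c14: CDB Add2=-34 | r0:21,r1:37,r2:-34,r3:16,r4:7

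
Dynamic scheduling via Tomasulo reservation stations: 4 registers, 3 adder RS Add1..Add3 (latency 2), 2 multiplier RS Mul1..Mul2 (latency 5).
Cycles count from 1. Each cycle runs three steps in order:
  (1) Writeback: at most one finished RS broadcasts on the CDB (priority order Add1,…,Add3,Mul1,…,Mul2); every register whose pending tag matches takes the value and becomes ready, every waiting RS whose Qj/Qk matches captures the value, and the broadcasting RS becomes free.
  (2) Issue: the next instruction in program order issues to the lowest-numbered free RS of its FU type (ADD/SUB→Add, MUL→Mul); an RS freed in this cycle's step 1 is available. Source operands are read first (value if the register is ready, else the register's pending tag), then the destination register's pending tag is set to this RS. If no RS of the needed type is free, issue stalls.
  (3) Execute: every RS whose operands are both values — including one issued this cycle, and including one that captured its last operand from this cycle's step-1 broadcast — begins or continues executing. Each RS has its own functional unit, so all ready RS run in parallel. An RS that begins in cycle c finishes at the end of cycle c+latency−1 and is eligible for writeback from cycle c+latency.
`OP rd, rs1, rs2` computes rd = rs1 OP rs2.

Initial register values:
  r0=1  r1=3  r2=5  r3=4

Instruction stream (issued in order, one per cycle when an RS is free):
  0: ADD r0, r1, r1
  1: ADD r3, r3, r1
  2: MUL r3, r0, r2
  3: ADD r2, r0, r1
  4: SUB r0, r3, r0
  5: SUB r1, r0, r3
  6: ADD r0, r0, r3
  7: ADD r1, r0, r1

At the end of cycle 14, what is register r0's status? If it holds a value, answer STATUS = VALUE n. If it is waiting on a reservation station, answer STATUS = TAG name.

STATUS = VALUE 54

c1: issue ADD r0<-Add1 | r0:Add1,r1:3,r2:5,r3:4
c2: issue ADD r3<-Add2 | r0:Add1,r1:3,r2:5,r3:Add2
c3: CDB Add1=6; issue MUL r3<-Mul1 | r0:6,r1:3,r2:5,r3:Mul1
c4: CDB Add2=7; issue ADD r2<-Add1 | r0:6,r1:3,r2:Add1,r3:Mul1
c5: issue SUB r0<-Add2 | r0:Add2,r1:3,r2:Add1,r3:Mul1
c6: CDB Add1=9; issue SUB r1<-Add1 | r0:Add2,r1:Add1,r2:9,r3:Mul1
c7: issue ADD r0<-Add3 | r0:Add3,r1:Add1,r2:9,r3:Mul1
c8: CDB Mul1=30; stall | r0:Add3,r1:Add1,r2:9,r3:30
c9: stall | r0:Add3,r1:Add1,r2:9,r3:30
c10: CDB Add2=24; issue ADD r1<-Add2 | r0:Add3,r1:Add2,r2:9,r3:30
c11: - | r0:Add3,r1:Add2,r2:9,r3:30
c12: CDB Add1=-6 | r0:Add3,r1:Add2,r2:9,r3:30
c13: CDB Add3=54 | r0:54,r1:Add2,r2:9,r3:30
c14: - | r0:54,r1:Add2,r2:9,r3:30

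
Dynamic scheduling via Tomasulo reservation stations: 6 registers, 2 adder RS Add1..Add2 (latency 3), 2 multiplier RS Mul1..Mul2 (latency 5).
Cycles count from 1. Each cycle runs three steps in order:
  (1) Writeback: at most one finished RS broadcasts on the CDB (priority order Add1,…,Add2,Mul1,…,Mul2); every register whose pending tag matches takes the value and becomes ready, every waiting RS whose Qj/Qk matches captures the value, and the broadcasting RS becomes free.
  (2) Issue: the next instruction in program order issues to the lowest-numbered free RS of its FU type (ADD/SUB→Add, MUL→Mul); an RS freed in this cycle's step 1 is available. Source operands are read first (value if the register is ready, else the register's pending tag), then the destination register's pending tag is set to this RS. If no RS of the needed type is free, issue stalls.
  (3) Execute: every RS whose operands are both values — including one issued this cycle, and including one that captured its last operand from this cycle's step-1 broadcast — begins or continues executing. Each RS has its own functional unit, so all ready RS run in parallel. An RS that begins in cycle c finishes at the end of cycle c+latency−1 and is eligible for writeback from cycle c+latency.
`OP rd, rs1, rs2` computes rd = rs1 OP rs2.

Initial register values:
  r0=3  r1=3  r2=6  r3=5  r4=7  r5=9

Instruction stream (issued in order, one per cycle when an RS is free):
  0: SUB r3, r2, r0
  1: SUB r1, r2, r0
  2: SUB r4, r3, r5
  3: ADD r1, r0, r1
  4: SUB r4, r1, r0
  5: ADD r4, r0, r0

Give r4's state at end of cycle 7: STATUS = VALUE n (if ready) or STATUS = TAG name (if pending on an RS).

STATUS = TAG Add1

cycle 1: issue SUB r3<-Add1 // r0:3,r1:3,r2:6,r3:Add1,r4:7,r5:9
cycle 2: issue SUB r1<-Add2 // r0:3,r1:Add2,r2:6,r3:Add1,r4:7,r5:9
cycle 3: stall // r0:3,r1:Add2,r2:6,r3:Add1,r4:7,r5:9
cycle 4: CDB Add1=3; issue SUB r4<-Add1 // r0:3,r1:Add2,r2:6,r3:3,r4:Add1,r5:9
cycle 5: CDB Add2=3; issue ADD r1<-Add2 // r0:3,r1:Add2,r2:6,r3:3,r4:Add1,r5:9
cycle 6: stall // r0:3,r1:Add2,r2:6,r3:3,r4:Add1,r5:9
cycle 7: CDB Add1=-6; issue SUB r4<-Add1 // r0:3,r1:Add2,r2:6,r3:3,r4:Add1,r5:9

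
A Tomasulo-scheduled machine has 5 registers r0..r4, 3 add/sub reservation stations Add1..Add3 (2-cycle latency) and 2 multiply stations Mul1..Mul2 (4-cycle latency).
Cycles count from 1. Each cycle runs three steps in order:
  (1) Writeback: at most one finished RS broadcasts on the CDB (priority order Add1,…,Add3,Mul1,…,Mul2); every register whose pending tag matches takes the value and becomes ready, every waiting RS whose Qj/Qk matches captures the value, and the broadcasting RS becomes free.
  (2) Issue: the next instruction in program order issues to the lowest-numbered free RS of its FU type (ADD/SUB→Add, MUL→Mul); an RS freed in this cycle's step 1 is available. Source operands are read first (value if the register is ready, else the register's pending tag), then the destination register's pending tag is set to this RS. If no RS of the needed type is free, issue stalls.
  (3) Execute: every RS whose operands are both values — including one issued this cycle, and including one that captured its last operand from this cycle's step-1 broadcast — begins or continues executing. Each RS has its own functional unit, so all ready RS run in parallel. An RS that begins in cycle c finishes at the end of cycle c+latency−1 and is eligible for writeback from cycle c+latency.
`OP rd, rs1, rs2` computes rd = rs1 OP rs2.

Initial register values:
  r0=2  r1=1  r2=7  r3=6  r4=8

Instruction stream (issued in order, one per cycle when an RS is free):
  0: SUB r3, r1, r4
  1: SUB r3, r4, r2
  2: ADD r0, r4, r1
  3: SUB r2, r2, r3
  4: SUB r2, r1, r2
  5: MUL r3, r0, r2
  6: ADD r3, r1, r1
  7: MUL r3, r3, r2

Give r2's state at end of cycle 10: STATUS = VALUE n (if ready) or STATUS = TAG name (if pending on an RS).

c1: issue SUB r3<-Add1 | r0:2,r1:1,r2:7,r3:Add1,r4:8
c2: issue SUB r3<-Add2 | r0:2,r1:1,r2:7,r3:Add2,r4:8
c3: CDB Add1=-7; issue ADD r0<-Add1 | r0:Add1,r1:1,r2:7,r3:Add2,r4:8
c4: CDB Add2=1; issue SUB r2<-Add2 | r0:Add1,r1:1,r2:Add2,r3:1,r4:8
c5: CDB Add1=9; issue SUB r2<-Add1 | r0:9,r1:1,r2:Add1,r3:1,r4:8
c6: CDB Add2=6; issue MUL r3<-Mul1 | r0:9,r1:1,r2:Add1,r3:Mul1,r4:8
c7: issue ADD r3<-Add2 | r0:9,r1:1,r2:Add1,r3:Add2,r4:8
c8: CDB Add1=-5; issue MUL r3<-Mul2 | r0:9,r1:1,r2:-5,r3:Mul2,r4:8
c9: CDB Add2=2 | r0:9,r1:1,r2:-5,r3:Mul2,r4:8
c10: - | r0:9,r1:1,r2:-5,r3:Mul2,r4:8

STATUS = VALUE -5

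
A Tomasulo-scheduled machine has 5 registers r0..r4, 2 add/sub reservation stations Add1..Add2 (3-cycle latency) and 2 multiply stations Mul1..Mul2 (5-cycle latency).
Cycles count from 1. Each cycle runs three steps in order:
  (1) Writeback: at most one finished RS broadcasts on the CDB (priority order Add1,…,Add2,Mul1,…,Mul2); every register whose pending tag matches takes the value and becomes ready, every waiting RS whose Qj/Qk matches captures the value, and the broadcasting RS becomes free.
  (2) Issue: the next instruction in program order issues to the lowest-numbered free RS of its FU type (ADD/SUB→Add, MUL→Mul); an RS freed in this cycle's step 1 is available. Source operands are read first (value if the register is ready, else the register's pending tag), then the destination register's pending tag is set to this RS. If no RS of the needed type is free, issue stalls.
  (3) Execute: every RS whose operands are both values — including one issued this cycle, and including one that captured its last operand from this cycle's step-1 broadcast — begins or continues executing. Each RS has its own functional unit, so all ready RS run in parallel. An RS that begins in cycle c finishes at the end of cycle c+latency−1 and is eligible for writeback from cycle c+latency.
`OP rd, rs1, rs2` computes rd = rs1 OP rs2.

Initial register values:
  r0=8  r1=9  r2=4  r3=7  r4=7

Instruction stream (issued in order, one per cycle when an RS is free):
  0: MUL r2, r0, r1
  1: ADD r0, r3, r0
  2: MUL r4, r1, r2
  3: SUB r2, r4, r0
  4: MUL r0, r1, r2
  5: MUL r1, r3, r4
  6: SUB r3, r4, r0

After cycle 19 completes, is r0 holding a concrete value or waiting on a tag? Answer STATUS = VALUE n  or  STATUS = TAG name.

  c1: issue MUL r2<-Mul1  regs: r0:8,r1:9,r2:Mul1,r3:7,r4:7
  c2: issue ADD r0<-Add1  regs: r0:Add1,r1:9,r2:Mul1,r3:7,r4:7
  c3: issue MUL r4<-Mul2  regs: r0:Add1,r1:9,r2:Mul1,r3:7,r4:Mul2
  c4: issue SUB r2<-Add2  regs: r0:Add1,r1:9,r2:Add2,r3:7,r4:Mul2
  c5: CDB Add1=15; stall  regs: r0:15,r1:9,r2:Add2,r3:7,r4:Mul2
  c6: CDB Mul1=72; issue MUL r0<-Mul1  regs: r0:Mul1,r1:9,r2:Add2,r3:7,r4:Mul2
  c7: stall  regs: r0:Mul1,r1:9,r2:Add2,r3:7,r4:Mul2
  c8: stall  regs: r0:Mul1,r1:9,r2:Add2,r3:7,r4:Mul2
  c9: stall  regs: r0:Mul1,r1:9,r2:Add2,r3:7,r4:Mul2
  c10: stall  regs: r0:Mul1,r1:9,r2:Add2,r3:7,r4:Mul2
  c11: CDB Mul2=648; issue MUL r1<-Mul2  regs: r0:Mul1,r1:Mul2,r2:Add2,r3:7,r4:648
  c12: issue SUB r3<-Add1  regs: r0:Mul1,r1:Mul2,r2:Add2,r3:Add1,r4:648
  c13: -  regs: r0:Mul1,r1:Mul2,r2:Add2,r3:Add1,r4:648
  c14: CDB Add2=633  regs: r0:Mul1,r1:Mul2,r2:633,r3:Add1,r4:648
  c15: -  regs: r0:Mul1,r1:Mul2,r2:633,r3:Add1,r4:648
  c16: CDB Mul2=4536  regs: r0:Mul1,r1:4536,r2:633,r3:Add1,r4:648
  c17: -  regs: r0:Mul1,r1:4536,r2:633,r3:Add1,r4:648
  c18: -  regs: r0:Mul1,r1:4536,r2:633,r3:Add1,r4:648
  c19: CDB Mul1=5697  regs: r0:5697,r1:4536,r2:633,r3:Add1,r4:648

STATUS = VALUE 5697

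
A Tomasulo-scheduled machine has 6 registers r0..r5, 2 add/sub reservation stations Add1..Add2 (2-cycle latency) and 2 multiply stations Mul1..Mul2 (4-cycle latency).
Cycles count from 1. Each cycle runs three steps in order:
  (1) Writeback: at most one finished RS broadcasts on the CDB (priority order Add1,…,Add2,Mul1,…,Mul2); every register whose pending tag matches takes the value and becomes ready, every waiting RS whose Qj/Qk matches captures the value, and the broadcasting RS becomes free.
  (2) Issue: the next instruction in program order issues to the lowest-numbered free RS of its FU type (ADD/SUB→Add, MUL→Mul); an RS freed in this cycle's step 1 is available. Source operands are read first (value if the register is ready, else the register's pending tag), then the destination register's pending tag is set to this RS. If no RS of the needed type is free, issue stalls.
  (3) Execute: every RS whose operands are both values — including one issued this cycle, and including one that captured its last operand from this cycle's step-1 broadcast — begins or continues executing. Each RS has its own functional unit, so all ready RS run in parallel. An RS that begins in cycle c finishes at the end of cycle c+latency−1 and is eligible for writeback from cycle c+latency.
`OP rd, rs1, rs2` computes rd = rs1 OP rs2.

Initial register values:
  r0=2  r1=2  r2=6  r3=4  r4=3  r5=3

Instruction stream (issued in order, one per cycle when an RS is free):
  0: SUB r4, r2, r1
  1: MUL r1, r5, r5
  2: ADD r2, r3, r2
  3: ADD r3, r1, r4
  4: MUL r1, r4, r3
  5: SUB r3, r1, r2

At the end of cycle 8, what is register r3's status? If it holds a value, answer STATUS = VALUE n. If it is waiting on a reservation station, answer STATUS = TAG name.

STATUS = TAG Add1

cycle 1: issue SUB r4<-Add1 // r0:2,r1:2,r2:6,r3:4,r4:Add1,r5:3
cycle 2: issue MUL r1<-Mul1 // r0:2,r1:Mul1,r2:6,r3:4,r4:Add1,r5:3
cycle 3: CDB Add1=4; issue ADD r2<-Add1 // r0:2,r1:Mul1,r2:Add1,r3:4,r4:4,r5:3
cycle 4: issue ADD r3<-Add2 // r0:2,r1:Mul1,r2:Add1,r3:Add2,r4:4,r5:3
cycle 5: CDB Add1=10; issue MUL r1<-Mul2 // r0:2,r1:Mul2,r2:10,r3:Add2,r4:4,r5:3
cycle 6: CDB Mul1=9; issue SUB r3<-Add1 // r0:2,r1:Mul2,r2:10,r3:Add1,r4:4,r5:3
cycle 7: - // r0:2,r1:Mul2,r2:10,r3:Add1,r4:4,r5:3
cycle 8: CDB Add2=13 // r0:2,r1:Mul2,r2:10,r3:Add1,r4:4,r5:3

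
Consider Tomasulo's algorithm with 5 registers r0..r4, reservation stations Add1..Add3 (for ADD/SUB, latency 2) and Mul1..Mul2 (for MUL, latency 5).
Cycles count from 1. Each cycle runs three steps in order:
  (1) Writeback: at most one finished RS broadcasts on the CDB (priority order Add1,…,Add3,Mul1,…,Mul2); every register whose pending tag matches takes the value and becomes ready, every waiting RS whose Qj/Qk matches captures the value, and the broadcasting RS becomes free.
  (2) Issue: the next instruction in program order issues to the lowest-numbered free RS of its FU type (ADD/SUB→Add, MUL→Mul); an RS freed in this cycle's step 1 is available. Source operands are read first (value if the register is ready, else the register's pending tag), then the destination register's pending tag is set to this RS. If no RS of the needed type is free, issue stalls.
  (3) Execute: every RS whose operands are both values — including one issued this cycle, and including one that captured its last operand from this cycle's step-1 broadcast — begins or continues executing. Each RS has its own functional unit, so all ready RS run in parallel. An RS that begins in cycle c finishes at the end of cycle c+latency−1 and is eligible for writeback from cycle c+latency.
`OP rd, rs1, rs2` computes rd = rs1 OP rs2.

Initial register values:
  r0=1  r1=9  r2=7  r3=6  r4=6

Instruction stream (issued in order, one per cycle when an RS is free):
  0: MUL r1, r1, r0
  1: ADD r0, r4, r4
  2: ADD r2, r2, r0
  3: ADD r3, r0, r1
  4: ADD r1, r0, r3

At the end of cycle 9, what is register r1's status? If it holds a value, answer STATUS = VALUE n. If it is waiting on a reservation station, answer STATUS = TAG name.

STATUS = TAG Add3

  c1: issue MUL r1<-Mul1  regs: r0:1,r1:Mul1,r2:7,r3:6,r4:6
  c2: issue ADD r0<-Add1  regs: r0:Add1,r1:Mul1,r2:7,r3:6,r4:6
  c3: issue ADD r2<-Add2  regs: r0:Add1,r1:Mul1,r2:Add2,r3:6,r4:6
  c4: CDB Add1=12; issue ADD r3<-Add1  regs: r0:12,r1:Mul1,r2:Add2,r3:Add1,r4:6
  c5: issue ADD r1<-Add3  regs: r0:12,r1:Add3,r2:Add2,r3:Add1,r4:6
  c6: CDB Add2=19  regs: r0:12,r1:Add3,r2:19,r3:Add1,r4:6
  c7: CDB Mul1=9  regs: r0:12,r1:Add3,r2:19,r3:Add1,r4:6
  c8: -  regs: r0:12,r1:Add3,r2:19,r3:Add1,r4:6
  c9: CDB Add1=21  regs: r0:12,r1:Add3,r2:19,r3:21,r4:6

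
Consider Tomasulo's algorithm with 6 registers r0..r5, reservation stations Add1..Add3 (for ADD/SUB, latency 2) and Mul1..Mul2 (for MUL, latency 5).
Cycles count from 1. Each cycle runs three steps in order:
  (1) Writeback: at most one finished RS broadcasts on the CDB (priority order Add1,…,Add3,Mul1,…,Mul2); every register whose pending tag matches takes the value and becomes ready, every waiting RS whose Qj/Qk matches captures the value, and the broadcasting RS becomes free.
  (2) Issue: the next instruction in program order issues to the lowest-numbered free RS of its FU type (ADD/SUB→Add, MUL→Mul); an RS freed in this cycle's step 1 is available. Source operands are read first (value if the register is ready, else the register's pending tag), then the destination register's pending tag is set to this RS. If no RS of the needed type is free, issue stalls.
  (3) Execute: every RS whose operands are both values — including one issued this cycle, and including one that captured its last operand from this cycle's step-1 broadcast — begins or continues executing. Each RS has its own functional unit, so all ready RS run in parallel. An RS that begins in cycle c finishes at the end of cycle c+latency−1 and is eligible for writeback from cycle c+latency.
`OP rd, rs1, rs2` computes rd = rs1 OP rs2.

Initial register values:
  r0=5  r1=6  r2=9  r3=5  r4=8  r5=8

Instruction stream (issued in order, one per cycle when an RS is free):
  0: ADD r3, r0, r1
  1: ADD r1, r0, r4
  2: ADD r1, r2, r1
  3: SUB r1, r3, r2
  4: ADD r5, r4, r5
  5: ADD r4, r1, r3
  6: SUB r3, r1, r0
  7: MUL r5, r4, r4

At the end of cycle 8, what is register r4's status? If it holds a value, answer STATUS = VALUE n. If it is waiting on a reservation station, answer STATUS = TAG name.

  c1: issue ADD r3<-Add1  regs: r0:5,r1:6,r2:9,r3:Add1,r4:8,r5:8
  c2: issue ADD r1<-Add2  regs: r0:5,r1:Add2,r2:9,r3:Add1,r4:8,r5:8
  c3: CDB Add1=11; issue ADD r1<-Add1  regs: r0:5,r1:Add1,r2:9,r3:11,r4:8,r5:8
  c4: CDB Add2=13; issue SUB r1<-Add2  regs: r0:5,r1:Add2,r2:9,r3:11,r4:8,r5:8
  c5: issue ADD r5<-Add3  regs: r0:5,r1:Add2,r2:9,r3:11,r4:8,r5:Add3
  c6: CDB Add1=22; issue ADD r4<-Add1  regs: r0:5,r1:Add2,r2:9,r3:11,r4:Add1,r5:Add3
  c7: CDB Add2=2; issue SUB r3<-Add2  regs: r0:5,r1:2,r2:9,r3:Add2,r4:Add1,r5:Add3
  c8: CDB Add3=16; issue MUL r5<-Mul1  regs: r0:5,r1:2,r2:9,r3:Add2,r4:Add1,r5:Mul1

STATUS = TAG Add1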